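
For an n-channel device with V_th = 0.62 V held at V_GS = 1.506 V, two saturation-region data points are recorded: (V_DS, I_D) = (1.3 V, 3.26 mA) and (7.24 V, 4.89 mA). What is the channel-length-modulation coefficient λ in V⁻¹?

λ = 0.0945 V⁻¹

With V_GS fixed, I_D ∝ (1 + λ V_DS) in saturation, so I_D2/I_D1 = (1 + λ V_DS2)/(1 + λ V_DS1).
4.89/3.26 = 1.5 = (1 + 7.24 λ)/(1 + 1.3 λ).
Solving: λ (I_D1 V_DS2 − I_D2 V_DS1) = I_D2 − I_D1, so λ = (4.89 − 3.26) / (3.26 × 7.24 − 4.89 × 1.3) = 1.63 / 17.2 = 0.0945 V⁻¹.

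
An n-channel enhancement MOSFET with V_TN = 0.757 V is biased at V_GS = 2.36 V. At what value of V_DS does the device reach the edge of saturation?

V_DS,sat = 1.60 V

The boundary between triode and saturation is V_DS = V_GS − V_TN = V_ov.
V_ov = 2.36 − 0.757 = 1.6 V.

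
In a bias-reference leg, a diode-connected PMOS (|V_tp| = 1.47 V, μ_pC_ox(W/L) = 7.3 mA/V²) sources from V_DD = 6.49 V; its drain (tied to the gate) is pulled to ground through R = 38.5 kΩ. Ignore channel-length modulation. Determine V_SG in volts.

V_SG = 1.66 V

With gate tied to drain, V_SG = V_SD ≥ V_SG − |V_tp|, so the device is in saturation.
KCL at the drain: ½ k_p (V_SG − |V_tp|)² = (V_DD − V_SG)/R.
Let x = V_SG − 1.47. Then 141 x² + x − 5.02 = 0, giving x = 0.185 V (positive root), so V_SG = 1.66 V.
I_D = (V_DD − V_SG)/R = (6.49 − 1.66) / 38.5 = 0.126 mA.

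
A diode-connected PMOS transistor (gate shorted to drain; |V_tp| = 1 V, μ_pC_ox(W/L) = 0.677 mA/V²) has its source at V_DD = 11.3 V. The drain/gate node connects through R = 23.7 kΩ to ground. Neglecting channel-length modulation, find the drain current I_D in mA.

I_D = 0.389 mA

With gate tied to drain, V_SG = V_SD ≥ V_SG − |V_tp|, so the device is in saturation.
KCL at the drain: ½ k_p (V_SG − |V_tp|)² = (V_DD − V_SG)/R.
Let x = V_SG − 1. Then 8.02 x² + x − 10.3 = 0, giving x = 1.07 V (positive root), so V_SG = 2.07 V.
I_D = (V_DD − V_SG)/R = (11.3 − 2.07) / 23.7 = 0.389 mA.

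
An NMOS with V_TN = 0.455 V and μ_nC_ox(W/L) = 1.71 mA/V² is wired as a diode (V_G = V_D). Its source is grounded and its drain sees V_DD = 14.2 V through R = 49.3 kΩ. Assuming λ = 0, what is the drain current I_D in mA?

With gate tied to drain, V_GS = V_DS ≥ V_GS − V_TN, so the device is in saturation.
KCL at the drain: ½ k_n (V_GS − V_TN)² = (V_DD − V_GS)/R.
Let x = V_GS − 0.455. Then 42.2 x² + x − 13.74 = 0, giving x = 0.559 V (positive root), so V_GS = 1.01 V.
I_D = (V_DD − V_GS)/R = (14.2 − 1.01) / 49.3 = 0.267 mA.

I_D = 0.267 mA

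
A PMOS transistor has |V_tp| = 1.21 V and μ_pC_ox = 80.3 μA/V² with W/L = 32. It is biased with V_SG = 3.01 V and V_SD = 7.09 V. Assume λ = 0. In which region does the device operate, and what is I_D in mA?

k_p = μ_pC_ox · (W/L) = 2.57 mA/V².
V_ov = V_SG − |V_tp| = 3.01 − 1.21 = 1.8 V.
Since V_SD = 7.09 V ≥ V_ov = 1.8 V, the device is in saturation.
I_D = ½ k_p V_ov² = 0.5 × 2.57 × 1.8² = 4.16 mA.

Saturation; I_D = 4.16 mA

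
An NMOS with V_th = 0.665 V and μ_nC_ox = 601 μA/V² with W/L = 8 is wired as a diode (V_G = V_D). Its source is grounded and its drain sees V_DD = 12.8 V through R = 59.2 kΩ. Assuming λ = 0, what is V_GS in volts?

With gate tied to drain, V_GS = V_DS ≥ V_GS − V_th, so the device is in saturation.
k_n = μ_nC_ox · (W/L) = 4.808 mA/V².
KCL at the drain: ½ k_n (V_GS − V_th)² = (V_DD − V_GS)/R.
Let x = V_GS − 0.665. Then 142 x² + x − 12.14 = 0, giving x = 0.289 V (positive root), so V_GS = 0.954 V.
I_D = (V_DD − V_GS)/R = (12.8 − 0.954) / 59.2 = 0.2 mA.

V_GS = 0.954 V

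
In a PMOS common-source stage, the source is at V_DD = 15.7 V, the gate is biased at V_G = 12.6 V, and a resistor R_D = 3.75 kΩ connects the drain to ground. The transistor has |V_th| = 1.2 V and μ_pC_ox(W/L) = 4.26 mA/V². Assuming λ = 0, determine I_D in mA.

V_SG = V_DD − V_G = 15.7 − 12.6 = 3.1 V, so V_ov = 3.1 − 1.2 = 1.9 V.
Assume saturation: I_D = ½ k_p V_ov² = 0.5 × 4.26 × 1.9² = 7.69 mA, giving V_SD = V_DD − I_D R_D = 15.7 − 7.69 × 3.75 = -13.1 V.
But -13.1 V < V_ov = 1.9 V, so the device is actually in triode.
In triode I_D = k_p[V_ov V_SD − ½ V_SD²] and I_D = (V_DD − V_SD)/R_D. Equating: 7.99 V_SD² − 31.35 V_SD + 15.7 = 0, giving V_SD = 0.589 V (the root below V_ov).
I_D = (15.7 − 0.589) / 3.75 = 4.03 mA.

I_D = 4.03 mA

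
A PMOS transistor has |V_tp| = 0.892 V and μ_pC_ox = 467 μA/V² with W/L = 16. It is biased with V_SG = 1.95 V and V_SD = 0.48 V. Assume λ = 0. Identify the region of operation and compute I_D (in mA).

k_p = μ_pC_ox · (W/L) = 7.472 mA/V².
V_ov = V_SG − |V_tp| = 1.95 − 0.892 = 1.06 V.
Since V_SD = 0.48 V < V_ov = 1.06 V, the device is in the triode region.
I_D = k_p [V_ov · V_SD − ½ V_SD²] = 7.472 × [1.06 × 0.48 − 0.5 × 0.48²] = 2.93 mA.

Triode; I_D = 2.93 mA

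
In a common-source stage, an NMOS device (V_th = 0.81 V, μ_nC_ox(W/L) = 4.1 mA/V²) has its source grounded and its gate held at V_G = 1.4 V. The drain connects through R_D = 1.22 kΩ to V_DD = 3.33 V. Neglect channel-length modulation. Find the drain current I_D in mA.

V_GS = V_G = 1.4 V, so V_ov = 1.4 − 0.81 = 0.59 V.
Assume saturation: I_D = ½ k_n V_ov² = 0.5 × 4.1 × 0.59² = 0.714 mA, giving V_DS = V_DD − I_D R_D = 3.33 − 0.714 × 1.22 = 2.46 V.
V_DS = 2.46 V ≥ V_ov = 0.59 V, confirming saturation.

I_D = 0.714 mA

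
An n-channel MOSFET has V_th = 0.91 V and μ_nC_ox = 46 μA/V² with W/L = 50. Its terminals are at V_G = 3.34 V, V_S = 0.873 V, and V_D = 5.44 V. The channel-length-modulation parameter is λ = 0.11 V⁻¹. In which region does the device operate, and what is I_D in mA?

V_GS = V_G − V_S = 3.34 − 0.873 = 2.47 V; V_DS = V_D − V_S = 5.44 − 0.873 = 4.57 V.
k_n = μ_nC_ox · (W/L) = 2.3 mA/V².
V_ov = V_GS − V_th = 2.47 − 0.91 = 1.56 V.
Since V_DS = 4.57 V ≥ V_ov = 1.56 V, the device is in saturation.
I_D = ½ k_n V_ov² (1 + λ V_DS) = 0.5 × 2.3 × 1.56² × (1 + 0.11 × 4.57) = 4.19 mA.

Saturation; I_D = 4.19 mA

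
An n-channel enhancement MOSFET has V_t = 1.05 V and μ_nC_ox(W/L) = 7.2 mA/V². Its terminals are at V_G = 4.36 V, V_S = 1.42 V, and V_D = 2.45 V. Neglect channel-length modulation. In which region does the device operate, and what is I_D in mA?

V_GS = V_G − V_S = 4.36 − 1.42 = 2.94 V; V_DS = V_D − V_S = 2.45 − 1.42 = 1.03 V.
V_ov = V_GS − V_t = 2.94 − 1.05 = 1.89 V.
Since V_DS = 1.03 V < V_ov = 1.89 V, the device is in the triode region.
I_D = k_n [V_ov · V_DS − ½ V_DS²] = 7.2 × [1.89 × 1.03 − 0.5 × 1.03²] = 10.2 mA.

Triode; I_D = 10.2 mA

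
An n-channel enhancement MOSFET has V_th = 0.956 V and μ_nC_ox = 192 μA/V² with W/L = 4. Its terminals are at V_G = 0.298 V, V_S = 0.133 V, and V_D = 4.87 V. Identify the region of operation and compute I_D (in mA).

Cutoff; I_D = 0 mA

V_GS = V_G − V_S = 0.298 − 0.133 = 0.165 V; V_DS = V_D − V_S = 4.87 − 0.133 = 4.74 V.
V_GS = 0.165 V < V_th = 0.956 V, so the transistor is in cutoff.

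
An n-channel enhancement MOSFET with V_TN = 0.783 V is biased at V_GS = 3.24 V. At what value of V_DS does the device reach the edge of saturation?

V_DS,sat = 2.46 V

The boundary between triode and saturation is V_DS = V_GS − V_TN = V_ov.
V_ov = 3.24 − 0.783 = 2.46 V.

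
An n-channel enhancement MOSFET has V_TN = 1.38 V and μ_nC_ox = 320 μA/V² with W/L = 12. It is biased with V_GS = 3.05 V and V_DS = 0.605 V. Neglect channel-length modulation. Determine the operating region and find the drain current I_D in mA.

k_n = μ_nC_ox · (W/L) = 3.84 mA/V².
V_ov = V_GS − V_TN = 3.05 − 1.38 = 1.67 V.
Since V_DS = 0.605 V < V_ov = 1.67 V, the device is in the triode region.
I_D = k_n [V_ov · V_DS − ½ V_DS²] = 3.84 × [1.67 × 0.605 − 0.5 × 0.605²] = 3.18 mA.

Triode; I_D = 3.18 mA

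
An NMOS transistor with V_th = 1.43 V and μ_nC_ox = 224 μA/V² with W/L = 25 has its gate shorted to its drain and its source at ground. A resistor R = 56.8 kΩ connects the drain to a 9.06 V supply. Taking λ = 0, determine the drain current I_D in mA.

With gate tied to drain, V_GS = V_DS ≥ V_GS − V_th, so the device is in saturation.
k_n = μ_nC_ox · (W/L) = 5.6 mA/V².
KCL at the drain: ½ k_n (V_GS − V_th)² = (V_DD − V_GS)/R.
Let x = V_GS − 1.43. Then 159 x² + x − 7.63 = 0, giving x = 0.216 V (positive root), so V_GS = 1.65 V.
I_D = (V_DD − V_GS)/R = (9.06 − 1.65) / 56.8 = 0.131 mA.

I_D = 0.131 mA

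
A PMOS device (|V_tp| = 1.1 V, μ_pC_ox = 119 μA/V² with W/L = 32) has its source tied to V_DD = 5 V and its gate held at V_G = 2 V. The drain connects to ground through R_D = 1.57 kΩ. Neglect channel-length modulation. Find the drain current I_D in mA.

V_SG = V_DD − V_G = 5 − 2 = 3 V, so V_ov = 3 − 1.1 = 1.9 V.
k_p = μ_pC_ox · (W/L) = 3.808 mA/V².
Assume saturation: I_D = ½ k_p V_ov² = 0.5 × 3.808 × 1.9² = 6.87 mA, giving V_SD = V_DD − I_D R_D = 5 − 6.87 × 1.57 = -5.79 V.
But -5.79 V < V_ov = 1.9 V, so the device is actually in triode.
In triode I_D = k_p[V_ov V_SD − ½ V_SD²] and I_D = (V_DD − V_SD)/R_D. Equating: 2.99 V_SD² − 12.36 V_SD + 5 = 0, giving V_SD = 0.455 V (the root below V_ov).
I_D = (5 − 0.455) / 1.57 = 2.9 mA.

I_D = 2.90 mA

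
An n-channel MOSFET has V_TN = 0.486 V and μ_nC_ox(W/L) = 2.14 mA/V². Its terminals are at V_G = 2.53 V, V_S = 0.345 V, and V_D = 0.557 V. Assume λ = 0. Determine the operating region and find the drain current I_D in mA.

Triode; I_D = 0.723 mA

V_GS = V_G − V_S = 2.53 − 0.345 = 2.18 V; V_DS = V_D − V_S = 0.557 − 0.345 = 0.212 V.
V_ov = V_GS − V_TN = 2.18 − 0.486 = 1.7 V.
Since V_DS = 0.212 V < V_ov = 1.7 V, the device is in the triode region.
I_D = k_n [V_ov · V_DS − ½ V_DS²] = 2.14 × [1.7 × 0.212 − 0.5 × 0.212²] = 0.723 mA.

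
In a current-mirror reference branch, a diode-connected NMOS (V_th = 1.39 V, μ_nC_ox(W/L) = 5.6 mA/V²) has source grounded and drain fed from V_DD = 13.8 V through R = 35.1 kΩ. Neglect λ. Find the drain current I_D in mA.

With gate tied to drain, V_GS = V_DS ≥ V_GS − V_th, so the device is in saturation.
KCL at the drain: ½ k_n (V_GS − V_th)² = (V_DD − V_GS)/R.
Let x = V_GS − 1.39. Then 98.3 x² + x − 12.41 = 0, giving x = 0.35 V (positive root), so V_GS = 1.74 V.
I_D = (V_DD − V_GS)/R = (13.8 − 1.74) / 35.1 = 0.344 mA.

I_D = 0.344 mA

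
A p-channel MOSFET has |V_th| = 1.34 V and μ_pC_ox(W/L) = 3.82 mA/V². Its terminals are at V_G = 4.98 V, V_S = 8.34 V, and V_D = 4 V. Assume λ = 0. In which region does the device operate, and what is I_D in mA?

V_SG = V_S − V_G = 8.34 − 4.98 = 3.36 V; V_SD = V_S − V_D = 8.34 − 4 = 4.34 V.
V_ov = V_SG − |V_th| = 3.36 − 1.34 = 2.02 V.
Since V_SD = 4.34 V ≥ V_ov = 2.02 V, the device is in saturation.
I_D = ½ k_p V_ov² = 0.5 × 3.82 × 2.02² = 7.79 mA.

Saturation; I_D = 7.79 mA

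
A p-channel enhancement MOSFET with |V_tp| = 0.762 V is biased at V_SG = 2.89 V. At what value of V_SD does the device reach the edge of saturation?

The boundary between triode and saturation is V_SD = V_SG − |V_tp| = V_ov.
V_ov = 2.89 − 0.762 = 2.13 V.

V_SD,sat = 2.13 V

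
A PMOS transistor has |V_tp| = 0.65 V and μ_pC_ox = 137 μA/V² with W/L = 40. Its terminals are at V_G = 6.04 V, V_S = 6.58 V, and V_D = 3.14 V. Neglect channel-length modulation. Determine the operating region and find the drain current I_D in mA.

Cutoff; I_D = 0 mA

V_SG = V_S − V_G = 6.58 − 6.04 = 0.54 V; V_SD = V_S − V_D = 6.58 − 3.14 = 3.44 V.
V_SG = 0.54 V < |V_tp| = 0.65 V, so the transistor is in cutoff.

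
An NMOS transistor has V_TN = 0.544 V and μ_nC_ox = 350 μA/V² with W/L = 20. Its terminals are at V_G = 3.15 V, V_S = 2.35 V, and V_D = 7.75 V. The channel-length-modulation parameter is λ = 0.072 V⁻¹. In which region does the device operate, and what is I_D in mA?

Saturation; I_D = 0.319 mA

V_GS = V_G − V_S = 3.15 − 2.35 = 0.8 V; V_DS = V_D − V_S = 7.75 − 2.35 = 5.4 V.
k_n = μ_nC_ox · (W/L) = 7 mA/V².
V_ov = V_GS − V_TN = 0.8 − 0.544 = 0.256 V.
Since V_DS = 5.4 V ≥ V_ov = 0.256 V, the device is in saturation.
I_D = ½ k_n V_ov² (1 + λ V_DS) = 0.5 × 7 × 0.256² × (1 + 0.072 × 5.4) = 0.319 mA.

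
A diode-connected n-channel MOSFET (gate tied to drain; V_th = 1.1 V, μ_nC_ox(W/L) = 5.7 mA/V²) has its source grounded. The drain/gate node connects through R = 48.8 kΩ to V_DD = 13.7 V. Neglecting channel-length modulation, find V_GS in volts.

With gate tied to drain, V_GS = V_DS ≥ V_GS − V_th, so the device is in saturation.
KCL at the drain: ½ k_n (V_GS − V_th)² = (V_DD − V_GS)/R.
Let x = V_GS − 1.1. Then 139 x² + x − 12.6 = 0, giving x = 0.297 V (positive root), so V_GS = 1.4 V.
I_D = (V_DD − V_GS)/R = (13.7 − 1.4) / 48.8 = 0.252 mA.

V_GS = 1.40 V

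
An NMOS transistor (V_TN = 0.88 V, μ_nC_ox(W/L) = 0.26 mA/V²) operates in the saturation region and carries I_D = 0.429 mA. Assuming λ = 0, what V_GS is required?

V_GS = 2.70 V

In saturation I_D = ½ k_n (V_GS − V_TN)², so V_GS − V_TN = √(2 I_D / k_n) = √(2 × 0.429 / 0.26) = 1.82 V.
V_GS = 0.88 + 1.82 = 2.7 V.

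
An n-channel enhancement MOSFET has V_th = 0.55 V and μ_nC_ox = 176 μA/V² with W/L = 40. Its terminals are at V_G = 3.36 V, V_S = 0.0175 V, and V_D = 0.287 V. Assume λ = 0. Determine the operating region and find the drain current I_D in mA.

V_GS = V_G − V_S = 3.36 − 0.0175 = 3.34 V; V_DS = V_D − V_S = 0.287 − 0.0175 = 0.269 V.
k_n = μ_nC_ox · (W/L) = 7.04 mA/V².
V_ov = V_GS − V_th = 3.34 − 0.55 = 2.79 V.
Since V_DS = 0.269 V < V_ov = 2.79 V, the device is in the triode region.
I_D = k_n [V_ov · V_DS − ½ V_DS²] = 7.04 × [2.79 × 0.269 − 0.5 × 0.269²] = 5.04 mA.

Triode; I_D = 5.04 mA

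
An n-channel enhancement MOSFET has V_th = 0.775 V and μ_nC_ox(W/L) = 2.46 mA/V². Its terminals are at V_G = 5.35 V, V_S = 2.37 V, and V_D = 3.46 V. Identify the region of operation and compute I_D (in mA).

Triode; I_D = 4.45 mA

V_GS = V_G − V_S = 5.35 − 2.37 = 2.98 V; V_DS = V_D − V_S = 3.46 − 2.37 = 1.09 V.
V_ov = V_GS − V_th = 2.98 − 0.775 = 2.2 V.
Since V_DS = 1.09 V < V_ov = 2.2 V, the device is in the triode region.
I_D = k_n [V_ov · V_DS − ½ V_DS²] = 2.46 × [2.2 × 1.09 − 0.5 × 1.09²] = 4.45 mA.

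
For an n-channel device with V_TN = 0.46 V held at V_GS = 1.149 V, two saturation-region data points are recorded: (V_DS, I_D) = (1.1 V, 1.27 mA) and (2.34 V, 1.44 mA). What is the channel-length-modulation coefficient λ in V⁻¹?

With V_GS fixed, I_D ∝ (1 + λ V_DS) in saturation, so I_D2/I_D1 = (1 + λ V_DS2)/(1 + λ V_DS1).
1.44/1.27 = 1.134 = (1 + 2.34 λ)/(1 + 1.1 λ).
Solving: λ (I_D1 V_DS2 − I_D2 V_DS1) = I_D2 − I_D1, so λ = (1.44 − 1.27) / (1.27 × 2.34 − 1.44 × 1.1) = 0.17 / 1.39 = 0.122 V⁻¹.

λ = 0.122 V⁻¹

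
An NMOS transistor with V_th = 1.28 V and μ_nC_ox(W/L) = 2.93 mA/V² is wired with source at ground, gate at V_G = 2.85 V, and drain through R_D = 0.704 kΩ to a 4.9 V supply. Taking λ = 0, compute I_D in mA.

V_GS = V_G = 2.85 V, so V_ov = 2.85 − 1.28 = 1.57 V.
Assume saturation: I_D = ½ k_n V_ov² = 0.5 × 2.93 × 1.57² = 3.61 mA, giving V_DS = V_DD − I_D R_D = 4.9 − 3.61 × 0.704 = 2.36 V.
V_DS = 2.36 V ≥ V_ov = 1.57 V, confirming saturation.

I_D = 3.61 mA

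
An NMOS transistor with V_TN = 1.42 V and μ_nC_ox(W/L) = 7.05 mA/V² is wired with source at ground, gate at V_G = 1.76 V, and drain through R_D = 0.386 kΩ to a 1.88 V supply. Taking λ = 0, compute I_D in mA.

V_GS = V_G = 1.76 V, so V_ov = 1.76 − 1.42 = 0.34 V.
Assume saturation: I_D = ½ k_n V_ov² = 0.5 × 7.05 × 0.34² = 0.407 mA, giving V_DS = V_DD − I_D R_D = 1.88 − 0.407 × 0.386 = 1.72 V.
V_DS = 1.72 V ≥ V_ov = 0.34 V, confirming saturation.

I_D = 0.407 mA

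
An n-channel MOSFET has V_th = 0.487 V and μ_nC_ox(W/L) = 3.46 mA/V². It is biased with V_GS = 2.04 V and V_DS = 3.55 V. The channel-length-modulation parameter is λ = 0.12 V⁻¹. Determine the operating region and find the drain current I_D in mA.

Saturation; I_D = 5.95 mA

V_ov = V_GS − V_th = 2.04 − 0.487 = 1.55 V.
Since V_DS = 3.55 V ≥ V_ov = 1.55 V, the device is in saturation.
I_D = ½ k_n V_ov² (1 + λ V_DS) = 0.5 × 3.46 × 1.55² × (1 + 0.12 × 3.55) = 5.95 mA.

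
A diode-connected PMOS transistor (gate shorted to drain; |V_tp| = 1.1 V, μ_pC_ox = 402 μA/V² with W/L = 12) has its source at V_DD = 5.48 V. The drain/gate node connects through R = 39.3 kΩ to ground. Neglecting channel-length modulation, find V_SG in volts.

V_SG = 1.31 V

With gate tied to drain, V_SG = V_SD ≥ V_SG − |V_tp|, so the device is in saturation.
k_p = μ_pC_ox · (W/L) = 4.824 mA/V².
KCL at the drain: ½ k_p (V_SG − |V_tp|)² = (V_DD − V_SG)/R.
Let x = V_SG − 1.1. Then 94.8 x² + x − 4.38 = 0, giving x = 0.21 V (positive root), so V_SG = 1.31 V.
I_D = (V_DD − V_SG)/R = (5.48 − 1.31) / 39.3 = 0.106 mA.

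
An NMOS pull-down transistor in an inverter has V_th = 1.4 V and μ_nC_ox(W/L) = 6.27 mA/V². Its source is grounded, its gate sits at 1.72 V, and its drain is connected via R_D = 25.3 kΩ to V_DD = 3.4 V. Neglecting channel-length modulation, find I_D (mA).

V_GS = V_G = 1.72 V, so V_ov = 1.72 − 1.4 = 0.32 V.
Assume saturation: I_D = ½ k_n V_ov² = 0.5 × 6.27 × 0.32² = 0.321 mA, giving V_DS = V_DD − I_D R_D = 3.4 − 0.321 × 25.3 = -4.72 V.
But -4.72 V < V_ov = 0.32 V, so the device is actually in triode.
In triode I_D = k_n[V_ov V_DS − ½ V_DS²] and I_D = (V_DD − V_DS)/R_D. Equating: 79.3 V_DS² − 51.76 V_DS + 3.4 = 0, giving V_DS = 0.0741 V (the root below V_ov).
I_D = (3.4 − 0.0741) / 25.3 = 0.131 mA.

I_D = 0.131 mA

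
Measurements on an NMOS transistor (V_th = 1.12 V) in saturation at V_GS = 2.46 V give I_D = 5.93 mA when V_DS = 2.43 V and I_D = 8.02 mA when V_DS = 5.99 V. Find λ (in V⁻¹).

λ = 0.130 V⁻¹

With V_GS fixed, I_D ∝ (1 + λ V_DS) in saturation, so I_D2/I_D1 = (1 + λ V_DS2)/(1 + λ V_DS1).
8.02/5.93 = 1.352 = (1 + 5.99 λ)/(1 + 2.43 λ).
Solving: λ (I_D1 V_DS2 − I_D2 V_DS1) = I_D2 − I_D1, so λ = (8.02 − 5.93) / (5.93 × 5.99 − 8.02 × 2.43) = 2.09 / 16 = 0.13 V⁻¹.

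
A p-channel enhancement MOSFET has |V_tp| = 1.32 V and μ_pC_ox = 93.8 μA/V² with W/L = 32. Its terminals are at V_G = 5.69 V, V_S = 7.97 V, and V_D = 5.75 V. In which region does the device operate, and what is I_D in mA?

V_SG = V_S − V_G = 7.97 − 5.69 = 2.28 V; V_SD = V_S − V_D = 7.97 − 5.75 = 2.22 V.
k_p = μ_pC_ox · (W/L) = 3.002 mA/V².
V_ov = V_SG − |V_tp| = 2.28 − 1.32 = 0.96 V.
Since V_SD = 2.22 V ≥ V_ov = 0.96 V, the device is in saturation.
I_D = ½ k_p V_ov² = 0.5 × 3.002 × 0.96² = 1.38 mA.

Saturation; I_D = 1.38 mA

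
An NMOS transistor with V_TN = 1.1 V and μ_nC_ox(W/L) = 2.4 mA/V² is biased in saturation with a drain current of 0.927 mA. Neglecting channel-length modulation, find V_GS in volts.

V_GS = 1.98 V

In saturation I_D = ½ k_n (V_GS − V_TN)², so V_GS − V_TN = √(2 I_D / k_n) = √(2 × 0.927 / 2.4) = 0.879 V.
V_GS = 1.1 + 0.879 = 1.98 V.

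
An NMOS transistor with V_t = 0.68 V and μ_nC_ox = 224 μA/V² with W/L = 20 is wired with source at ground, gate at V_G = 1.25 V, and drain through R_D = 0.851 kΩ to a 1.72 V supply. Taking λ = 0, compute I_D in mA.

I_D = 0.728 mA

V_GS = V_G = 1.25 V, so V_ov = 1.25 − 0.68 = 0.57 V.
k_n = μ_nC_ox · (W/L) = 4.48 mA/V².
Assume saturation: I_D = ½ k_n V_ov² = 0.5 × 4.48 × 0.57² = 0.728 mA, giving V_DS = V_DD − I_D R_D = 1.72 − 0.728 × 0.851 = 1.1 V.
V_DS = 1.1 V ≥ V_ov = 0.57 V, confirming saturation.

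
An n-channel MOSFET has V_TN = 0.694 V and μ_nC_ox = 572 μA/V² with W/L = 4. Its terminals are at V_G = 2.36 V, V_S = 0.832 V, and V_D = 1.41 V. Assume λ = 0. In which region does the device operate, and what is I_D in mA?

V_GS = V_G − V_S = 2.36 − 0.832 = 1.53 V; V_DS = V_D − V_S = 1.41 − 0.832 = 0.578 V.
k_n = μ_nC_ox · (W/L) = 2.288 mA/V².
V_ov = V_GS − V_TN = 1.53 − 0.694 = 0.834 V.
Since V_DS = 0.578 V < V_ov = 0.834 V, the device is in the triode region.
I_D = k_n [V_ov · V_DS − ½ V_DS²] = 2.288 × [0.834 × 0.578 − 0.5 × 0.578²] = 0.721 mA.

Triode; I_D = 0.721 mA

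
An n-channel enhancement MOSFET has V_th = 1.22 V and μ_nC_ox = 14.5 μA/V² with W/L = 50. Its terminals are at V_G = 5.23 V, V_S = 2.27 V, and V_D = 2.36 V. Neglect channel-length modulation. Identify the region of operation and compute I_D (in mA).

V_GS = V_G − V_S = 5.23 − 2.27 = 2.96 V; V_DS = V_D − V_S = 2.36 − 2.27 = 0.09 V.
k_n = μ_nC_ox · (W/L) = 0.725 mA/V².
V_ov = V_GS − V_th = 2.96 − 1.22 = 1.74 V.
Since V_DS = 0.09 V < V_ov = 1.74 V, the device is in the triode region.
I_D = k_n [V_ov · V_DS − ½ V_DS²] = 0.725 × [1.74 × 0.09 − 0.5 × 0.09²] = 0.111 mA.

Triode; I_D = 0.111 mA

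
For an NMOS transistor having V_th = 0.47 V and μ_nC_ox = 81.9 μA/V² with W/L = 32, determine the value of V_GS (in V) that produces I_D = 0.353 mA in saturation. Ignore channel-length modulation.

V_GS = 0.989 V

k_n = μ_nC_ox · (W/L) = 2.621 mA/V².
In saturation I_D = ½ k_n (V_GS − V_th)², so V_GS − V_th = √(2 I_D / k_n) = √(2 × 0.353 / 2.621) = 0.519 V.
V_GS = 0.47 + 0.519 = 0.989 V.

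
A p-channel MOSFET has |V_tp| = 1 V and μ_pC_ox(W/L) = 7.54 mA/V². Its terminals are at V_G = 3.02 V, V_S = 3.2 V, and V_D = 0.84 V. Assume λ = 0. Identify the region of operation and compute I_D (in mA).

V_SG = V_S − V_G = 3.2 − 3.02 = 0.18 V; V_SD = V_S − V_D = 3.2 − 0.84 = 2.36 V.
V_SG = 0.18 V < |V_tp| = 1 V, so the transistor is in cutoff.

Cutoff; I_D = 0 mA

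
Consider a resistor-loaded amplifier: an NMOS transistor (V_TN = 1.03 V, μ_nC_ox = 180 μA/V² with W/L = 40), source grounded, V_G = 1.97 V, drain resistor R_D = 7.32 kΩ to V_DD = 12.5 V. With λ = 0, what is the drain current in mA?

V_GS = V_G = 1.97 V, so V_ov = 1.97 − 1.03 = 0.94 V.
k_n = μ_nC_ox · (W/L) = 7.2 mA/V².
Assume saturation: I_D = ½ k_n V_ov² = 0.5 × 7.2 × 0.94² = 3.18 mA, giving V_DS = V_DD − I_D R_D = 12.5 − 3.18 × 7.32 = -10.8 V.
But -10.8 V < V_ov = 0.94 V, so the device is actually in triode.
In triode I_D = k_n[V_ov V_DS − ½ V_DS²] and I_D = (V_DD − V_DS)/R_D. Equating: 26.4 V_DS² − 50.54 V_DS + 12.5 = 0, giving V_DS = 0.292 V (the root below V_ov).
I_D = (12.5 − 0.292) / 7.32 = 1.67 mA.

I_D = 1.67 mA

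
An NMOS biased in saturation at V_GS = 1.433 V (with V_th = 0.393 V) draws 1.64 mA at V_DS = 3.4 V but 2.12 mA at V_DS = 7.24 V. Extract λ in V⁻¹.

With V_GS fixed, I_D ∝ (1 + λ V_DS) in saturation, so I_D2/I_D1 = (1 + λ V_DS2)/(1 + λ V_DS1).
2.12/1.64 = 1.293 = (1 + 7.24 λ)/(1 + 3.4 λ).
Solving: λ (I_D1 V_DS2 − I_D2 V_DS1) = I_D2 − I_D1, so λ = (2.12 − 1.64) / (1.64 × 7.24 − 2.12 × 3.4) = 0.48 / 4.67 = 0.103 V⁻¹.

λ = 0.103 V⁻¹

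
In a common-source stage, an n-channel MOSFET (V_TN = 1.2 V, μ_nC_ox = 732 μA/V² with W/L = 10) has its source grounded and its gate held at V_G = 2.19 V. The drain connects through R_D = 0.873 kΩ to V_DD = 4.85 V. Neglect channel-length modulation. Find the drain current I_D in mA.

V_GS = V_G = 2.19 V, so V_ov = 2.19 − 1.2 = 0.99 V.
k_n = μ_nC_ox · (W/L) = 7.32 mA/V².
Assume saturation: I_D = ½ k_n V_ov² = 0.5 × 7.32 × 0.99² = 3.59 mA, giving V_DS = V_DD − I_D R_D = 4.85 − 3.59 × 0.873 = 1.72 V.
V_DS = 1.72 V ≥ V_ov = 0.99 V, confirming saturation.

I_D = 3.59 mA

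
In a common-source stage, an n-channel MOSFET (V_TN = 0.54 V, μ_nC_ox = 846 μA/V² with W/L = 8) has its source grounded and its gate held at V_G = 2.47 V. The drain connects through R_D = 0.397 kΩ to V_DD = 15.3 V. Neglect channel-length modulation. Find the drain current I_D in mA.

V_GS = V_G = 2.47 V, so V_ov = 2.47 − 0.54 = 1.93 V.
k_n = μ_nC_ox · (W/L) = 6.768 mA/V².
Assume saturation: I_D = ½ k_n V_ov² = 0.5 × 6.768 × 1.93² = 12.6 mA, giving V_DS = V_DD − I_D R_D = 15.3 − 12.6 × 0.397 = 10.3 V.
V_DS = 10.3 V ≥ V_ov = 1.93 V, confirming saturation.

I_D = 12.6 mA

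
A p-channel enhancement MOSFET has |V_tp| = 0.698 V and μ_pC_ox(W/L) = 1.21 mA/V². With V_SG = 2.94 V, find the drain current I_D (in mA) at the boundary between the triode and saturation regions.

I_D = 3.04 mA

At the boundary V_SD = V_ov = V_SG − |V_tp| = 2.94 − 0.698 = 2.24 V.
I_D = ½ k_p V_ov² = 0.5 × 1.21 × 2.24² = 3.04 mA.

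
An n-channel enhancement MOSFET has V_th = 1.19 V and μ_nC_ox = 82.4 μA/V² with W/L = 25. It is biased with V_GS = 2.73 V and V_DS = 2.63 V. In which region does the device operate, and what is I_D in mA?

Saturation; I_D = 2.44 mA

k_n = μ_nC_ox · (W/L) = 2.06 mA/V².
V_ov = V_GS − V_th = 2.73 − 1.19 = 1.54 V.
Since V_DS = 2.63 V ≥ V_ov = 1.54 V, the device is in saturation.
I_D = ½ k_n V_ov² = 0.5 × 2.06 × 1.54² = 2.44 mA.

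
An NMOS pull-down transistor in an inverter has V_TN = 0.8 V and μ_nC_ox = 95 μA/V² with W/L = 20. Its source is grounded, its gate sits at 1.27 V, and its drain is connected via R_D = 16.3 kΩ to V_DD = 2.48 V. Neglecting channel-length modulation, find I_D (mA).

I_D = 0.140 mA

V_GS = V_G = 1.27 V, so V_ov = 1.27 − 0.8 = 0.47 V.
k_n = μ_nC_ox · (W/L) = 1.9 mA/V².
Assume saturation: I_D = ½ k_n V_ov² = 0.5 × 1.9 × 0.47² = 0.21 mA, giving V_DS = V_DD − I_D R_D = 2.48 − 0.21 × 16.3 = -0.941 V.
But -0.941 V < V_ov = 0.47 V, so the device is actually in triode.
In triode I_D = k_n[V_ov V_DS − ½ V_DS²] and I_D = (V_DD − V_DS)/R_D. Equating: 15.5 V_DS² − 15.56 V_DS + 2.48 = 0, giving V_DS = 0.199 V (the root below V_ov).
I_D = (2.48 − 0.199) / 16.3 = 0.14 mA.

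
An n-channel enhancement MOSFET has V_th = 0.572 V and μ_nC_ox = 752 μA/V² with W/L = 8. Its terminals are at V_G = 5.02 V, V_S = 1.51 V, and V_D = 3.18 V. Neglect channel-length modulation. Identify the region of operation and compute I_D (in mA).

V_GS = V_G − V_S = 5.02 − 1.51 = 3.51 V; V_DS = V_D − V_S = 3.18 − 1.51 = 1.67 V.
k_n = μ_nC_ox · (W/L) = 6.016 mA/V².
V_ov = V_GS − V_th = 3.51 − 0.572 = 2.94 V.
Since V_DS = 1.67 V < V_ov = 2.94 V, the device is in the triode region.
I_D = k_n [V_ov · V_DS − ½ V_DS²] = 6.016 × [2.94 × 1.67 − 0.5 × 1.67²] = 21.1 mA.

Triode; I_D = 21.1 mA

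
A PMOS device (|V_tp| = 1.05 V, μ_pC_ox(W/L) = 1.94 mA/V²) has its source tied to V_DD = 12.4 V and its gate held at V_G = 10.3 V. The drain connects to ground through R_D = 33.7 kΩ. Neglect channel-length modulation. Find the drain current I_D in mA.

I_D = 0.362 mA

V_SG = V_DD − V_G = 12.4 − 10.3 = 2.1 V, so V_ov = 2.1 − 1.05 = 1.05 V.
Assume saturation: I_D = ½ k_p V_ov² = 0.5 × 1.94 × 1.05² = 1.07 mA, giving V_SD = V_DD − I_D R_D = 12.4 − 1.07 × 33.7 = -23.6 V.
But -23.6 V < V_ov = 1.05 V, so the device is actually in triode.
In triode I_D = k_p[V_ov V_SD − ½ V_SD²] and I_D = (V_DD − V_SD)/R_D. Equating: 32.7 V_SD² − 69.65 V_SD + 12.4 = 0, giving V_SD = 0.196 V (the root below V_ov).
I_D = (12.4 − 0.196) / 33.7 = 0.362 mA.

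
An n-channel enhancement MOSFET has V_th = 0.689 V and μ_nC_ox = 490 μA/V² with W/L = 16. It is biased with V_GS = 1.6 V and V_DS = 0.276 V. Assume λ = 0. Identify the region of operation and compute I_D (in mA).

Triode; I_D = 1.67 mA

k_n = μ_nC_ox · (W/L) = 7.84 mA/V².
V_ov = V_GS − V_th = 1.6 − 0.689 = 0.911 V.
Since V_DS = 0.276 V < V_ov = 0.911 V, the device is in the triode region.
I_D = k_n [V_ov · V_DS − ½ V_DS²] = 7.84 × [0.911 × 0.276 − 0.5 × 0.276²] = 1.67 mA.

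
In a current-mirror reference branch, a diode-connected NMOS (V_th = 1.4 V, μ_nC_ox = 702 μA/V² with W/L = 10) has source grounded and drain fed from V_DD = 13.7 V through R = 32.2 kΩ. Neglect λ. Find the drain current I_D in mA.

I_D = 0.372 mA

With gate tied to drain, V_GS = V_DS ≥ V_GS − V_th, so the device is in saturation.
k_n = μ_nC_ox · (W/L) = 7.02 mA/V².
KCL at the drain: ½ k_n (V_GS − V_th)² = (V_DD − V_GS)/R.
Let x = V_GS − 1.4. Then 113 x² + x − 12.3 = 0, giving x = 0.325 V (positive root), so V_GS = 1.73 V.
I_D = (V_DD − V_GS)/R = (13.7 − 1.73) / 32.2 = 0.372 mA.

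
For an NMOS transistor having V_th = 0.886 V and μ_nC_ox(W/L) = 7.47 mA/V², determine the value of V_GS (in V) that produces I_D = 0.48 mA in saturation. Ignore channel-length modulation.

In saturation I_D = ½ k_n (V_GS − V_th)², so V_GS − V_th = √(2 I_D / k_n) = √(2 × 0.48 / 7.47) = 0.358 V.
V_GS = 0.886 + 0.358 = 1.24 V.

V_GS = 1.24 V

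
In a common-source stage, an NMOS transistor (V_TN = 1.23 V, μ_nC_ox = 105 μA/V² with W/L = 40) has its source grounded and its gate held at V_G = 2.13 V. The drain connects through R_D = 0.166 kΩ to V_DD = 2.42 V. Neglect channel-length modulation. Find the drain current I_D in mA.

I_D = 1.70 mA

V_GS = V_G = 2.13 V, so V_ov = 2.13 − 1.23 = 0.9 V.
k_n = μ_nC_ox · (W/L) = 4.2 mA/V².
Assume saturation: I_D = ½ k_n V_ov² = 0.5 × 4.2 × 0.9² = 1.7 mA, giving V_DS = V_DD − I_D R_D = 2.42 − 1.7 × 0.166 = 2.14 V.
V_DS = 2.14 V ≥ V_ov = 0.9 V, confirming saturation.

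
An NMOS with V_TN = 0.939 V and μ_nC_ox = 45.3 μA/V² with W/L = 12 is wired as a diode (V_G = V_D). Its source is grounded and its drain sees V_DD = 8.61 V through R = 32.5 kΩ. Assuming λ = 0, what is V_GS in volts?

V_GS = 1.82 V

With gate tied to drain, V_GS = V_DS ≥ V_GS − V_TN, so the device is in saturation.
k_n = μ_nC_ox · (W/L) = 0.5436 mA/V².
KCL at the drain: ½ k_n (V_GS − V_TN)² = (V_DD − V_GS)/R.
Let x = V_GS − 0.939. Then 8.83 x² + x − 7.671 = 0, giving x = 0.877 V (positive root), so V_GS = 1.82 V.
I_D = (V_DD − V_GS)/R = (8.61 − 1.82) / 32.5 = 0.209 mA.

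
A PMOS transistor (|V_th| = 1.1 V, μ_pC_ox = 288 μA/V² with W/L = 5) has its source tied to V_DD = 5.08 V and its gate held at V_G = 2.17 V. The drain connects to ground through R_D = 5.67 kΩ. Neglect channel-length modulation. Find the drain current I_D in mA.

I_D = 0.833 mA

V_SG = V_DD − V_G = 5.08 − 2.17 = 2.91 V, so V_ov = 2.91 − 1.1 = 1.81 V.
k_p = μ_pC_ox · (W/L) = 1.44 mA/V².
Assume saturation: I_D = ½ k_p V_ov² = 0.5 × 1.44 × 1.81² = 2.36 mA, giving V_SD = V_DD − I_D R_D = 5.08 − 2.36 × 5.67 = -8.29 V.
But -8.29 V < V_ov = 1.81 V, so the device is actually in triode.
In triode I_D = k_p[V_ov V_SD − ½ V_SD²] and I_D = (V_DD − V_SD)/R_D. Equating: 4.08 V_SD² − 15.78 V_SD + 5.08 = 0, giving V_SD = 0.354 V (the root below V_ov).
I_D = (5.08 − 0.354) / 5.67 = 0.833 mA.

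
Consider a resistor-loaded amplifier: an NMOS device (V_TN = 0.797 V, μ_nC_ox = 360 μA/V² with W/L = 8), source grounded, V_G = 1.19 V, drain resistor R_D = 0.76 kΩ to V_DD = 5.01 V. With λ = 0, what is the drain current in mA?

V_GS = V_G = 1.19 V, so V_ov = 1.19 − 0.797 = 0.393 V.
k_n = μ_nC_ox · (W/L) = 2.88 mA/V².
Assume saturation: I_D = ½ k_n V_ov² = 0.5 × 2.88 × 0.393² = 0.222 mA, giving V_DS = V_DD − I_D R_D = 5.01 − 0.222 × 0.76 = 4.84 V.
V_DS = 4.84 V ≥ V_ov = 0.393 V, confirming saturation.

I_D = 0.222 mA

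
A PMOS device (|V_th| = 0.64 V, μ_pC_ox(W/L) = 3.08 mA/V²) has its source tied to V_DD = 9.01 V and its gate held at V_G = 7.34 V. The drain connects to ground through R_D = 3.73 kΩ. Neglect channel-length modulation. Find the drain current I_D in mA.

V_SG = V_DD − V_G = 9.01 − 7.34 = 1.67 V, so V_ov = 1.67 − 0.64 = 1.03 V.
Assume saturation: I_D = ½ k_p V_ov² = 0.5 × 3.08 × 1.03² = 1.63 mA, giving V_SD = V_DD − I_D R_D = 9.01 − 1.63 × 3.73 = 2.92 V.
V_SD = 2.92 V ≥ V_ov = 1.03 V, confirming saturation.

I_D = 1.63 mA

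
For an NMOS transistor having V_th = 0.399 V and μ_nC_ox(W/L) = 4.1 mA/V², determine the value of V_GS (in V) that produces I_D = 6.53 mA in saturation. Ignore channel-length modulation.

In saturation I_D = ½ k_n (V_GS − V_th)², so V_GS − V_th = √(2 I_D / k_n) = √(2 × 6.53 / 4.1) = 1.78 V.
V_GS = 0.399 + 1.78 = 2.18 V.

V_GS = 2.18 V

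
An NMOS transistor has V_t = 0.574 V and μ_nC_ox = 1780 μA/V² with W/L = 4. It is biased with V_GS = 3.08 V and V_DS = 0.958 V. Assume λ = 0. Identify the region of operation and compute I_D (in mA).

Triode; I_D = 13.8 mA

k_n = μ_nC_ox · (W/L) = 7.12 mA/V².
V_ov = V_GS − V_t = 3.08 − 0.574 = 2.51 V.
Since V_DS = 0.958 V < V_ov = 2.51 V, the device is in the triode region.
I_D = k_n [V_ov · V_DS − ½ V_DS²] = 7.12 × [2.51 × 0.958 − 0.5 × 0.958²] = 13.8 mA.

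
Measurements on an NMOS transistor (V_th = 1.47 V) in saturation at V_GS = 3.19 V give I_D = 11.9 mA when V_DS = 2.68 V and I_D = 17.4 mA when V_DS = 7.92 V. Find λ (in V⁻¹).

λ = 0.116 V⁻¹

With V_GS fixed, I_D ∝ (1 + λ V_DS) in saturation, so I_D2/I_D1 = (1 + λ V_DS2)/(1 + λ V_DS1).
17.4/11.9 = 1.462 = (1 + 7.92 λ)/(1 + 2.68 λ).
Solving: λ (I_D1 V_DS2 − I_D2 V_DS1) = I_D2 − I_D1, so λ = (17.4 − 11.9) / (11.9 × 7.92 − 17.4 × 2.68) = 5.5 / 47.6 = 0.116 V⁻¹.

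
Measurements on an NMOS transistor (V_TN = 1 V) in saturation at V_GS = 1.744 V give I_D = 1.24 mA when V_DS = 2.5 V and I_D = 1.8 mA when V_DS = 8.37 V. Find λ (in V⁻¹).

With V_GS fixed, I_D ∝ (1 + λ V_DS) in saturation, so I_D2/I_D1 = (1 + λ V_DS2)/(1 + λ V_DS1).
1.8/1.24 = 1.452 = (1 + 8.37 λ)/(1 + 2.5 λ).
Solving: λ (I_D1 V_DS2 − I_D2 V_DS1) = I_D2 − I_D1, so λ = (1.8 − 1.24) / (1.24 × 8.37 − 1.8 × 2.5) = 0.56 / 5.88 = 0.0953 V⁻¹.

λ = 0.0953 V⁻¹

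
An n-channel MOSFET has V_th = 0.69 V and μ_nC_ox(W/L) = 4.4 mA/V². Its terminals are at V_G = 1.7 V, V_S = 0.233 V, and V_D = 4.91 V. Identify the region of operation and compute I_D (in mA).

Saturation; I_D = 1.33 mA

V_GS = V_G − V_S = 1.7 − 0.233 = 1.47 V; V_DS = V_D − V_S = 4.91 − 0.233 = 4.68 V.
V_ov = V_GS − V_th = 1.47 − 0.69 = 0.777 V.
Since V_DS = 4.68 V ≥ V_ov = 0.777 V, the device is in saturation.
I_D = ½ k_n V_ov² = 0.5 × 4.4 × 0.777² = 1.33 mA.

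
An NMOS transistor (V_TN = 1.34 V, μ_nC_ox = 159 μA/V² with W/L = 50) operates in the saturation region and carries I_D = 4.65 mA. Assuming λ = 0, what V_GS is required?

k_n = μ_nC_ox · (W/L) = 7.95 mA/V².
In saturation I_D = ½ k_n (V_GS − V_TN)², so V_GS − V_TN = √(2 I_D / k_n) = √(2 × 4.65 / 7.95) = 1.08 V.
V_GS = 1.34 + 1.08 = 2.42 V.

V_GS = 2.42 V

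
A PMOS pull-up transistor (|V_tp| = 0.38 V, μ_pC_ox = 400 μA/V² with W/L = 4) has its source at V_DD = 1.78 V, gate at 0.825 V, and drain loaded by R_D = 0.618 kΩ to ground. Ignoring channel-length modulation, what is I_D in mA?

V_SG = V_DD − V_G = 1.78 − 0.825 = 0.955 V, so V_ov = 0.955 − 0.38 = 0.575 V.
k_p = μ_pC_ox · (W/L) = 1.6 mA/V².
Assume saturation: I_D = ½ k_p V_ov² = 0.5 × 1.6 × 0.575² = 0.265 mA, giving V_SD = V_DD − I_D R_D = 1.78 − 0.265 × 0.618 = 1.62 V.
V_SD = 1.62 V ≥ V_ov = 0.575 V, confirming saturation.

I_D = 0.265 mA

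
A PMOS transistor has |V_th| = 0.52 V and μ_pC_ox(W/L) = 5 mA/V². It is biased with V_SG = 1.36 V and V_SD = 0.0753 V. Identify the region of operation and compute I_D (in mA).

V_ov = V_SG − |V_th| = 1.36 − 0.52 = 0.84 V.
Since V_SD = 0.0753 V < V_ov = 0.84 V, the device is in the triode region.
I_D = k_p [V_ov · V_SD − ½ V_SD²] = 5 × [0.84 × 0.0753 − 0.5 × 0.0753²] = 0.302 mA.

Triode; I_D = 0.302 mA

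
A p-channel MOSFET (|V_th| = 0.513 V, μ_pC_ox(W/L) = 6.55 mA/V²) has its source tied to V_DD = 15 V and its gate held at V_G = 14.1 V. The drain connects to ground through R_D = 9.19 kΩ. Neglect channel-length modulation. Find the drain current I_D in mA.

I_D = 0.490 mA

V_SG = V_DD − V_G = 15 − 14.1 = 0.9 V, so V_ov = 0.9 − 0.513 = 0.387 V.
Assume saturation: I_D = ½ k_p V_ov² = 0.5 × 6.55 × 0.387² = 0.49 mA, giving V_SD = V_DD − I_D R_D = 15 − 0.49 × 9.19 = 10.5 V.
V_SD = 10.5 V ≥ V_ov = 0.387 V, confirming saturation.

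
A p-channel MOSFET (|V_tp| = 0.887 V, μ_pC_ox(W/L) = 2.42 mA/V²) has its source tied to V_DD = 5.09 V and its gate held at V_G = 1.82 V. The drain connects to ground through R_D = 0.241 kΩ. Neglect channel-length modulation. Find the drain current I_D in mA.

V_SG = V_DD − V_G = 5.09 − 1.82 = 3.27 V, so V_ov = 3.27 − 0.887 = 2.38 V.
Assume saturation: I_D = ½ k_p V_ov² = 0.5 × 2.42 × 2.38² = 6.87 mA, giving V_SD = V_DD − I_D R_D = 5.09 − 6.87 × 0.241 = 3.43 V.
V_SD = 3.43 V ≥ V_ov = 2.38 V, confirming saturation.

I_D = 6.87 mA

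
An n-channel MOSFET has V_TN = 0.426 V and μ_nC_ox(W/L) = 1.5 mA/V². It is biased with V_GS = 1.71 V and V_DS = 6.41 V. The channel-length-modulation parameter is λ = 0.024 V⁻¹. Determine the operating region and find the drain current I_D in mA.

V_ov = V_GS − V_TN = 1.71 − 0.426 = 1.28 V.
Since V_DS = 6.41 V ≥ V_ov = 1.28 V, the device is in saturation.
I_D = ½ k_n V_ov² (1 + λ V_DS) = 0.5 × 1.5 × 1.28² × (1 + 0.024 × 6.41) = 1.43 mA.

Saturation; I_D = 1.43 mA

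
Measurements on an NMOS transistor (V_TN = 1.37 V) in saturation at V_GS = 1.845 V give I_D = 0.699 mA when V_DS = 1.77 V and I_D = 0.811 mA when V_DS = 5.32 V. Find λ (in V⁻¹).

λ = 0.0491 V⁻¹

With V_GS fixed, I_D ∝ (1 + λ V_DS) in saturation, so I_D2/I_D1 = (1 + λ V_DS2)/(1 + λ V_DS1).
0.811/0.699 = 1.16 = (1 + 5.32 λ)/(1 + 1.77 λ).
Solving: λ (I_D1 V_DS2 − I_D2 V_DS1) = I_D2 − I_D1, so λ = (0.811 − 0.699) / (0.699 × 5.32 − 0.811 × 1.77) = 0.112 / 2.28 = 0.0491 V⁻¹.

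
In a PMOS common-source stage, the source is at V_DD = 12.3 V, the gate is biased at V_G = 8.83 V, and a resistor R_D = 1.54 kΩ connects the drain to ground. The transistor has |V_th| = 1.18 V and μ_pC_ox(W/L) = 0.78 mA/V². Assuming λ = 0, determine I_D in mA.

V_SG = V_DD − V_G = 12.3 − 8.83 = 3.47 V, so V_ov = 3.47 − 1.18 = 2.29 V.
Assume saturation: I_D = ½ k_p V_ov² = 0.5 × 0.78 × 2.29² = 2.05 mA, giving V_SD = V_DD − I_D R_D = 12.3 − 2.05 × 1.54 = 9.15 V.
V_SD = 9.15 V ≥ V_ov = 2.29 V, confirming saturation.

I_D = 2.05 mA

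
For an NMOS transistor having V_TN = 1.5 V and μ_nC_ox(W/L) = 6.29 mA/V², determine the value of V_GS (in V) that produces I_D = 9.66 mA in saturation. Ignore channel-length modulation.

In saturation I_D = ½ k_n (V_GS − V_TN)², so V_GS − V_TN = √(2 I_D / k_n) = √(2 × 9.66 / 6.29) = 1.75 V.
V_GS = 1.5 + 1.75 = 3.25 V.

V_GS = 3.25 V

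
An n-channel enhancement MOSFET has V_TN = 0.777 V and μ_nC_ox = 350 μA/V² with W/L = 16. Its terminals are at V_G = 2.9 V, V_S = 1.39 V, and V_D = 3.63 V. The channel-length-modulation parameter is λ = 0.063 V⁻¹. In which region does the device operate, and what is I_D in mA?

Saturation; I_D = 1.72 mA

V_GS = V_G − V_S = 2.9 − 1.39 = 1.51 V; V_DS = V_D − V_S = 3.63 − 1.39 = 2.24 V.
k_n = μ_nC_ox · (W/L) = 5.6 mA/V².
V_ov = V_GS − V_TN = 1.51 − 0.777 = 0.733 V.
Since V_DS = 2.24 V ≥ V_ov = 0.733 V, the device is in saturation.
I_D = ½ k_n V_ov² (1 + λ V_DS) = 0.5 × 5.6 × 0.733² × (1 + 0.063 × 2.24) = 1.72 mA.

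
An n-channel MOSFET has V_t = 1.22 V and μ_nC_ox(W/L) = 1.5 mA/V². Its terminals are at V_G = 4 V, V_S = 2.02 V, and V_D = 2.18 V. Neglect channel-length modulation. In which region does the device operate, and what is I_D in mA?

V_GS = V_G − V_S = 4 − 2.02 = 1.98 V; V_DS = V_D − V_S = 2.18 − 2.02 = 0.16 V.
V_ov = V_GS − V_t = 1.98 − 1.22 = 0.76 V.
Since V_DS = 0.16 V < V_ov = 0.76 V, the device is in the triode region.
I_D = k_n [V_ov · V_DS − ½ V_DS²] = 1.5 × [0.76 × 0.16 − 0.5 × 0.16²] = 0.163 mA.

Triode; I_D = 0.163 mA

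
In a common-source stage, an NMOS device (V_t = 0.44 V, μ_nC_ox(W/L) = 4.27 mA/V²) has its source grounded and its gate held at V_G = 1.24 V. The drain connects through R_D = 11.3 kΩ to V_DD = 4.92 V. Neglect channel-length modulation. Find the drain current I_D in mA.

I_D = 0.423 mA

V_GS = V_G = 1.24 V, so V_ov = 1.24 − 0.44 = 0.8 V.
Assume saturation: I_D = ½ k_n V_ov² = 0.5 × 4.27 × 0.8² = 1.37 mA, giving V_DS = V_DD − I_D R_D = 4.92 − 1.37 × 11.3 = -10.5 V.
But -10.5 V < V_ov = 0.8 V, so the device is actually in triode.
In triode I_D = k_n[V_ov V_DS − ½ V_DS²] and I_D = (V_DD − V_DS)/R_D. Equating: 24.1 V_DS² − 39.6 V_DS + 4.92 = 0, giving V_DS = 0.135 V (the root below V_ov).
I_D = (4.92 − 0.135) / 11.3 = 0.423 mA.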